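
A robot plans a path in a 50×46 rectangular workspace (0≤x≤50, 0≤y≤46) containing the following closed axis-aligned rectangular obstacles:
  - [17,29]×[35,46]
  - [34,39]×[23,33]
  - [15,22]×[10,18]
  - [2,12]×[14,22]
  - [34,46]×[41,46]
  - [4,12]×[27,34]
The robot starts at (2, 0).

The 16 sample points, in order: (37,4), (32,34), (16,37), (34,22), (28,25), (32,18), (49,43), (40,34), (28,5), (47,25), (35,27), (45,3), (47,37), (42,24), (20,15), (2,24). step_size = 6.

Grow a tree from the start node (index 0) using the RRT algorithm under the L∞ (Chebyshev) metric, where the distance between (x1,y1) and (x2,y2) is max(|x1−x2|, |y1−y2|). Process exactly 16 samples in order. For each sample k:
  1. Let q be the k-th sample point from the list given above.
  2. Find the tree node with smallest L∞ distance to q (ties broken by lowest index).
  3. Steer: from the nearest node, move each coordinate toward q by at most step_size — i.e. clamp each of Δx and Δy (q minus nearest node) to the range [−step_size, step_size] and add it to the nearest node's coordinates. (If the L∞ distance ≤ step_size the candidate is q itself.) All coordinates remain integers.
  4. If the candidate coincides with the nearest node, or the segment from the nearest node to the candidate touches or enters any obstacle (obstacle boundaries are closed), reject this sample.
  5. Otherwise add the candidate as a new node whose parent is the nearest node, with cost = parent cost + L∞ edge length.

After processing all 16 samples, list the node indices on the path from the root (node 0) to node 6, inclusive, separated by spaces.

1. q=(37,4) nearest=0 d=35 new=(8,4) → add node 1 parent=0 cost=6
2. q=(32,34) nearest=1 d=30 new=(14,10) → add node 2 parent=1 cost=12
3. q=(16,37) nearest=2 d=27 new=(16,16) → blocked by [15,22]×[10,18], reject
4. q=(34,22) nearest=2 d=20 new=(20,16) → blocked by [15,22]×[10,18], reject
5. q=(28,25) nearest=2 d=15 new=(20,16) → blocked by [15,22]×[10,18], reject
6. q=(32,18) nearest=2 d=18 new=(20,16) → blocked by [15,22]×[10,18], reject
7. q=(49,43) nearest=2 d=35 new=(20,16) → blocked by [15,22]×[10,18], reject
8. q=(40,34) nearest=2 d=26 new=(20,16) → blocked by [15,22]×[10,18], reject
9. q=(28,5) nearest=2 d=14 new=(20,5) → add node 3 parent=2 cost=18
10. q=(47,25) nearest=3 d=27 new=(26,11) → add node 4 parent=3 cost=24
11. q=(35,27) nearest=4 d=16 new=(32,17) → add node 5 parent=4 cost=30
12. q=(45,3) nearest=5 d=14 new=(38,11) → add node 6 parent=5 cost=36
13. q=(47,37) nearest=5 d=20 new=(38,23) → blocked by [34,39]×[23,33], reject
14. q=(42,24) nearest=5 d=10 new=(38,23) → blocked by [34,39]×[23,33], reject
15. q=(20,15) nearest=2 d=6 new=(20,15) → blocked by [15,22]×[10,18], reject
16. q=(2,24) nearest=2 d=14 new=(8,16) → blocked by [2,12]×[14,22], reject

Path: 0 1 2 3 4 5 6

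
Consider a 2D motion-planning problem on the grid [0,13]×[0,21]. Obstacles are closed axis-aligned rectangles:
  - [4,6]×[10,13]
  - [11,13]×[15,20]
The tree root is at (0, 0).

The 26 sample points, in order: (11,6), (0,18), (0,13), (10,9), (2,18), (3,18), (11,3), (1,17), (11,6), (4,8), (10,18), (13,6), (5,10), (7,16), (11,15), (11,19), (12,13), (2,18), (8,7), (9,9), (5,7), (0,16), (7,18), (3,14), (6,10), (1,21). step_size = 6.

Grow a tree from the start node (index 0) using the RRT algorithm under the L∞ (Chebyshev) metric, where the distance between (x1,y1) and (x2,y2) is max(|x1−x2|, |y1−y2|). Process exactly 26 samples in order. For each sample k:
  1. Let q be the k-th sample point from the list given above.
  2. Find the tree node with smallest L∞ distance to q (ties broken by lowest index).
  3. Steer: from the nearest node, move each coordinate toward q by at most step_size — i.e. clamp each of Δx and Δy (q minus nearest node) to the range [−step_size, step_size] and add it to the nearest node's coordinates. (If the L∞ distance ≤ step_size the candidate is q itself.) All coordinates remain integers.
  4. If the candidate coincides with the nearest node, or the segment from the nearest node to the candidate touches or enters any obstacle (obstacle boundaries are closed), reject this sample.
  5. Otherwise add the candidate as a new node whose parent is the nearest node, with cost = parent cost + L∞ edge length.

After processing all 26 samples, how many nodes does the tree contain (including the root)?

1. q=(11,6) nearest=0 d=11 new=(6,6) → add node 1 parent=0 cost=6
2. q=(0,18) nearest=1 d=12 new=(0,12) → add node 2 parent=1 cost=12
3. q=(0,13) nearest=2 d=1 new=(0,13) → add node 3 parent=2 cost=13
4. q=(10,9) nearest=1 d=4 new=(10,9) → add node 4 parent=1 cost=10
5. q=(2,18) nearest=3 d=5 new=(2,18) → add node 5 parent=3 cost=18
6. q=(3,18) nearest=5 d=1 new=(3,18) → add node 6 parent=5 cost=19
7. q=(11,3) nearest=1 d=5 new=(11,3) → add node 7 parent=1 cost=11
8. q=(1,17) nearest=5 d=1 new=(1,17) → add node 8 parent=5 cost=19
9. q=(11,6) nearest=4 d=3 new=(11,6) → add node 9 parent=4 cost=13
10. q=(4,8) nearest=1 d=2 new=(4,8) → add node 10 parent=1 cost=8
11. q=(10,18) nearest=6 d=7 new=(9,18) → add node 11 parent=6 cost=25
12. q=(13,6) nearest=9 d=2 new=(13,6) → add node 12 parent=9 cost=15
13. q=(5,10) nearest=10 d=2 new=(5,10) → blocked by [4,6]×[10,13], reject
14. q=(7,16) nearest=11 d=2 new=(7,16) → add node 13 parent=11 cost=27
15. q=(11,15) nearest=11 d=3 new=(11,15) → blocked by [11,13]×[15,20], reject
16. q=(11,19) nearest=11 d=2 new=(11,19) → blocked by [11,13]×[15,20], reject
17. q=(12,13) nearest=4 d=4 new=(12,13) → add node 14 parent=4 cost=14
18. q=(2,18) nearest=5 d=0 → coincident, reject
19. q=(8,7) nearest=1 d=2 new=(8,7) → add node 15 parent=1 cost=8
20. q=(9,9) nearest=4 d=1 new=(9,9) → add node 16 parent=4 cost=11
21. q=(5,7) nearest=1 d=1 new=(5,7) → add node 17 parent=1 cost=7
22. q=(0,16) nearest=8 d=1 new=(0,16) → add node 18 parent=8 cost=20
23. q=(7,18) nearest=11 d=2 new=(7,18) → add node 19 parent=11 cost=27
24. q=(3,14) nearest=2 d=3 new=(3,14) → add node 20 parent=2 cost=15
25. q=(6,10) nearest=10 d=2 new=(6,10) → blocked by [4,6]×[10,13], reject
26. q=(1,21) nearest=5 d=3 new=(1,21) → add node 21 parent=5 cost=21

Node count: 22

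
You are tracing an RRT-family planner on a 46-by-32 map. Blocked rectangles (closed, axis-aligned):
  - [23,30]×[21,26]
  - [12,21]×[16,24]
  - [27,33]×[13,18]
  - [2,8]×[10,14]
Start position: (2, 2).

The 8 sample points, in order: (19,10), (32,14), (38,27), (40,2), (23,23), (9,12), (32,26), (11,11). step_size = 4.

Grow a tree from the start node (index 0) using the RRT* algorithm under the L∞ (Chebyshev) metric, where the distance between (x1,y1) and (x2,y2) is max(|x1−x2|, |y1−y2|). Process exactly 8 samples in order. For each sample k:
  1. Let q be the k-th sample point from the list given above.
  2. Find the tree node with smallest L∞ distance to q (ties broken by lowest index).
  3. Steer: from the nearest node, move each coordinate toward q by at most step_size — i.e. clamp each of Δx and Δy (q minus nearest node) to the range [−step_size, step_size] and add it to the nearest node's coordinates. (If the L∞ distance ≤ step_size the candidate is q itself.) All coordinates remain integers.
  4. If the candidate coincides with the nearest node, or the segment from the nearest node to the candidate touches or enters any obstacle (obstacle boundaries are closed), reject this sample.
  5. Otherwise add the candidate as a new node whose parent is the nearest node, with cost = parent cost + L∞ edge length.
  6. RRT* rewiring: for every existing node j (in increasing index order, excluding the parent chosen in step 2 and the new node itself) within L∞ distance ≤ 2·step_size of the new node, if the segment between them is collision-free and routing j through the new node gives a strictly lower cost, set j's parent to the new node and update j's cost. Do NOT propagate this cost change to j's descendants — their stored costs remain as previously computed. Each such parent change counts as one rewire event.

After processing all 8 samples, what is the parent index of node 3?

Parent of node 3: 2

1. q=(19,10) nearest=0 d=17 new=(6,6) → add node 1 parent=0 cost=4
2. q=(32,14) nearest=1 d=26 new=(10,10) → add node 2 parent=1 cost=8
3. q=(38,27) nearest=2 d=28 new=(14,14) → add node 3 parent=2 cost=12
4. q=(40,2) nearest=3 d=26 new=(18,10) → add node 4 parent=3 cost=16
5. q=(23,23) nearest=3 d=9 new=(18,18) → blocked by [12,21]×[16,24], reject
6. q=(9,12) nearest=2 d=2 new=(9,12) → add node 5 parent=2 cost=10
7. q=(32,26) nearest=4 d=16 new=(22,14) → add node 6 parent=4 cost=20
8. q=(11,11) nearest=2 d=1 new=(11,11) → add node 7 parent=2 cost=9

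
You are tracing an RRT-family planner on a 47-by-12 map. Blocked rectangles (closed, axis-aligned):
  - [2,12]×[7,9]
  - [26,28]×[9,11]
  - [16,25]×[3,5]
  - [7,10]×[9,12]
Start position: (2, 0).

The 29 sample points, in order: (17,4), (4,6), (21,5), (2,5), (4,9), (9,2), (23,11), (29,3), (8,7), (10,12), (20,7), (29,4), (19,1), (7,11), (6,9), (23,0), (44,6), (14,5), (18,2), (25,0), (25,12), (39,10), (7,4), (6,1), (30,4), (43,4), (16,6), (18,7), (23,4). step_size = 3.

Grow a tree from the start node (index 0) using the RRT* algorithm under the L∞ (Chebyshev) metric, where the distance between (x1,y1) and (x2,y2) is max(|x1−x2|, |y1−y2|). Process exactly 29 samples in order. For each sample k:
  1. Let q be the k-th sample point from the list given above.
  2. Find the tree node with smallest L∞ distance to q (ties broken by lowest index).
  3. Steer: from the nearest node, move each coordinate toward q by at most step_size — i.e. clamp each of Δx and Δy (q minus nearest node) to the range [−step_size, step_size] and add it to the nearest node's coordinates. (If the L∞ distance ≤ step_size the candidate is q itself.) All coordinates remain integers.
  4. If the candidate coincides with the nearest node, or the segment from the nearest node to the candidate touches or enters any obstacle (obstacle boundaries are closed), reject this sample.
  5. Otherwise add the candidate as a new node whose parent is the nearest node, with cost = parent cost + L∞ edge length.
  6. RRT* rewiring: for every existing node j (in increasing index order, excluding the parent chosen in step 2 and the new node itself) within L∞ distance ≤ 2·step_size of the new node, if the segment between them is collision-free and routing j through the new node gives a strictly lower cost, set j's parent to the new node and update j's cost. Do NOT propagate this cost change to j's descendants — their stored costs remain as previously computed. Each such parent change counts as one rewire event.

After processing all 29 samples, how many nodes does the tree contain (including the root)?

Node count: 20

1. q=(17,4) nearest=0 d=15 new=(5,3) → add node 1 parent=0 cost=3
2. q=(4,6) nearest=1 d=3 new=(4,6) → add node 2 parent=1 cost=6
3. q=(21,5) nearest=1 d=16 new=(8,5) → add node 3 parent=1 cost=6
4. q=(2,5) nearest=2 d=2 new=(2,5) → add node 4 parent=2 cost=8
5. q=(4,9) nearest=2 d=3 new=(4,9) → blocked by [2,12]×[7,9], reject
6. q=(9,2) nearest=3 d=3 new=(9,2) → add node 5 parent=3 cost=9
7. q=(23,11) nearest=5 d=14 new=(12,5) → add node 6 parent=5 cost=12
8. q=(29,3) nearest=6 d=17 new=(15,3) → add node 7 parent=6 cost=15
9. q=(8,7) nearest=3 d=2 new=(8,7) → blocked by [2,12]×[7,9], reject
10. q=(10,12) nearest=2 d=6 new=(7,9) → blocked by [2,12]×[7,9], reject
11. q=(20,7) nearest=7 d=5 new=(18,6) → blocked by [16,25]×[3,5], reject
12. q=(29,4) nearest=7 d=14 new=(18,4) → blocked by [16,25]×[3,5], reject
13. q=(19,1) nearest=7 d=4 new=(18,1) → add node 8 parent=7 cost=18
14. q=(7,11) nearest=2 d=5 new=(7,9) → blocked by [2,12]×[7,9], reject
15. q=(6,9) nearest=2 d=3 new=(6,9) → blocked by [2,12]×[7,9], reject
16. q=(23,0) nearest=8 d=5 new=(21,0) → add node 9 parent=8 cost=21
17. q=(44,6) nearest=9 d=23 new=(24,3) → blocked by [16,25]×[3,5], reject
18. q=(14,5) nearest=6 d=2 new=(14,5) → add node 10 parent=6 cost=14
19. q=(18,2) nearest=8 d=1 new=(18,2) → add node 11 parent=8 cost=19
20. q=(25,0) nearest=9 d=4 new=(24,0) → add node 12 parent=9 cost=24
21. q=(25,12) nearest=7 d=10 new=(18,6) → blocked by [16,25]×[3,5], reject
22. q=(39,10) nearest=12 d=15 new=(27,3) → add node 13 parent=12 cost=27
23. q=(7,4) nearest=3 d=1 new=(7,4) → add node 14 parent=3 cost=7
24. q=(6,1) nearest=1 d=2 new=(6,1) → add node 15 parent=1 cost=5; rewire 5→15 (8<9); rewire 6→15 (11<12)
25. q=(30,4) nearest=13 d=3 new=(30,4) → add node 16 parent=13 cost=30
26. q=(43,4) nearest=16 d=13 new=(33,4) → add node 17 parent=16 cost=33
27. q=(16,6) nearest=10 d=2 new=(16,6) → add node 18 parent=10 cost=16
28. q=(18,7) nearest=18 d=2 new=(18,7) → add node 19 parent=18 cost=18
29. q=(23,4) nearest=9 d=4 new=(23,3) → blocked by [16,25]×[3,5], reject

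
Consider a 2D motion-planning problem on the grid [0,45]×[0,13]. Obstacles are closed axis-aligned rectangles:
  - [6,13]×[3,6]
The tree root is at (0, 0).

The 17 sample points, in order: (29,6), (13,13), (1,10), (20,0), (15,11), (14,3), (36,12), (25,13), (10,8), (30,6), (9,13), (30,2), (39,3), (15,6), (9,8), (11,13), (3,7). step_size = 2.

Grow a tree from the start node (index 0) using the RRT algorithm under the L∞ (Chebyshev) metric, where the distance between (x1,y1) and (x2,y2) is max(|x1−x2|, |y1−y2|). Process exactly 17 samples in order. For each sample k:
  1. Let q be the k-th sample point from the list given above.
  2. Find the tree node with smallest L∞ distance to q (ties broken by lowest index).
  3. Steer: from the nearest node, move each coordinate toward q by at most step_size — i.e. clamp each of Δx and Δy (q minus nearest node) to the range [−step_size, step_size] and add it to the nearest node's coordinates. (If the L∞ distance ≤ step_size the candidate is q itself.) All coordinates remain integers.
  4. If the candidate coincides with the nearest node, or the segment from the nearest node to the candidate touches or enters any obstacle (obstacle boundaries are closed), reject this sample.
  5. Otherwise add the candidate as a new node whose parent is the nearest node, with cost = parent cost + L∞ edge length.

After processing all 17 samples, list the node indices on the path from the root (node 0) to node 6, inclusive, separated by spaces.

Path: 0 1 2 4 6

1. q=(29,6) nearest=0 d=29 new=(2,2) → add node 1 parent=0 cost=2
2. q=(13,13) nearest=1 d=11 new=(4,4) → add node 2 parent=1 cost=4
3. q=(1,10) nearest=2 d=6 new=(2,6) → add node 3 parent=2 cost=6
4. q=(20,0) nearest=2 d=16 new=(6,2) → add node 4 parent=2 cost=6
5. q=(15,11) nearest=4 d=9 new=(8,4) → blocked by [6,13]×[3,6], reject
6. q=(14,3) nearest=4 d=8 new=(8,3) → blocked by [6,13]×[3,6], reject
7. q=(36,12) nearest=4 d=30 new=(8,4) → blocked by [6,13]×[3,6], reject
8. q=(25,13) nearest=4 d=19 new=(8,4) → blocked by [6,13]×[3,6], reject
9. q=(10,8) nearest=2 d=6 new=(6,6) → blocked by [6,13]×[3,6], reject
10. q=(30,6) nearest=4 d=24 new=(8,4) → blocked by [6,13]×[3,6], reject
11. q=(9,13) nearest=3 d=7 new=(4,8) → add node 5 parent=3 cost=8
12. q=(30,2) nearest=4 d=24 new=(8,2) → add node 6 parent=4 cost=8
13. q=(39,3) nearest=6 d=31 new=(10,3) → blocked by [6,13]×[3,6], reject
14. q=(15,6) nearest=6 d=7 new=(10,4) → blocked by [6,13]×[3,6], reject
15. q=(9,8) nearest=2 d=5 new=(6,6) → blocked by [6,13]×[3,6], reject
16. q=(11,13) nearest=5 d=7 new=(6,10) → add node 7 parent=5 cost=10
17. q=(3,7) nearest=3 d=1 new=(3,7) → add node 8 parent=3 cost=7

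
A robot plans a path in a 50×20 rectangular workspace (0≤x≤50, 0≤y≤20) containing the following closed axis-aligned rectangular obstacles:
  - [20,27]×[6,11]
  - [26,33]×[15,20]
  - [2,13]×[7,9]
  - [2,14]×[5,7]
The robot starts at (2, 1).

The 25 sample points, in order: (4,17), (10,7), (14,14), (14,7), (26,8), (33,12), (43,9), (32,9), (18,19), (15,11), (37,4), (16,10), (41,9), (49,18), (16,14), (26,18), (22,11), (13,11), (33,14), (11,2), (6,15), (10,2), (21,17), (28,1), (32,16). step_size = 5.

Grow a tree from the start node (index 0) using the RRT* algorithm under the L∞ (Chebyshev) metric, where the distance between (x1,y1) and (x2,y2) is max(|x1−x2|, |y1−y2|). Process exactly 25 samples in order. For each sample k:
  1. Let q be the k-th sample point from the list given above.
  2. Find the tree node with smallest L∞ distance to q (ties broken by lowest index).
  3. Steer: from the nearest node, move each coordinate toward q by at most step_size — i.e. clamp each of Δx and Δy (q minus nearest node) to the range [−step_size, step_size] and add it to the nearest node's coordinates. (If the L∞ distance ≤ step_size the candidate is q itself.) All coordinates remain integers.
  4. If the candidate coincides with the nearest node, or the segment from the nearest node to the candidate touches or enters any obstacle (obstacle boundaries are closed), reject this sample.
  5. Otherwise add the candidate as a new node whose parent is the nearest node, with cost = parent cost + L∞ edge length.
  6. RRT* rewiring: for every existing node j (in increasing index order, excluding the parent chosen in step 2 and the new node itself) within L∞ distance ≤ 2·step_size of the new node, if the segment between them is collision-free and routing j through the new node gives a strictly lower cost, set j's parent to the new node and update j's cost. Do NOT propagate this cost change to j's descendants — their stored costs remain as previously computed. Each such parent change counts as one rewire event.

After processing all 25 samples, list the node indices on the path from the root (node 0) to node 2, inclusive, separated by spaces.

1. q=(4,17) nearest=0 d=16 new=(4,6) → blocked by [2,14]×[5,7], reject
2. q=(10,7) nearest=0 d=8 new=(7,6) → blocked by [2,14]×[5,7], reject
3. q=(14,14) nearest=0 d=13 new=(7,6) → blocked by [2,14]×[5,7], reject
4. q=(14,7) nearest=0 d=12 new=(7,6) → blocked by [2,14]×[5,7], reject
5. q=(26,8) nearest=0 d=24 new=(7,6) → blocked by [2,14]×[5,7], reject
6. q=(33,12) nearest=0 d=31 new=(7,6) → blocked by [2,14]×[5,7], reject
7. q=(43,9) nearest=0 d=41 new=(7,6) → blocked by [2,14]×[5,7], reject
8. q=(32,9) nearest=0 d=30 new=(7,6) → blocked by [2,14]×[5,7], reject
9. q=(18,19) nearest=0 d=18 new=(7,6) → blocked by [2,14]×[5,7], reject
10. q=(15,11) nearest=0 d=13 new=(7,6) → blocked by [2,14]×[5,7], reject
11. q=(37,4) nearest=0 d=35 new=(7,4) → add node 1 parent=0 cost=5
12. q=(16,10) nearest=1 d=9 new=(12,9) → blocked by [2,13]×[7,9], reject
13. q=(41,9) nearest=1 d=34 new=(12,9) → blocked by [2,13]×[7,9], reject
14. q=(49,18) nearest=1 d=42 new=(12,9) → blocked by [2,13]×[7,9], reject
15. q=(16,14) nearest=1 d=10 new=(12,9) → blocked by [2,13]×[7,9], reject
16. q=(26,18) nearest=1 d=19 new=(12,9) → blocked by [2,13]×[7,9], reject
17. q=(22,11) nearest=1 d=15 new=(12,9) → blocked by [2,13]×[7,9], reject
18. q=(13,11) nearest=1 d=7 new=(12,9) → blocked by [2,13]×[7,9], reject
19. q=(33,14) nearest=1 d=26 new=(12,9) → blocked by [2,13]×[7,9], reject
20. q=(11,2) nearest=1 d=4 new=(11,2) → add node 2 parent=1 cost=9
21. q=(6,15) nearest=1 d=11 new=(6,9) → blocked by [2,13]×[7,9], reject
22. q=(10,2) nearest=2 d=1 new=(10,2) → add node 3 parent=2 cost=10
23. q=(21,17) nearest=1 d=14 new=(12,9) → blocked by [2,13]×[7,9], reject
24. q=(28,1) nearest=2 d=17 new=(16,1) → add node 4 parent=2 cost=14
25. q=(32,16) nearest=4 d=16 new=(21,6) → blocked by [20,27]×[6,11], reject

Path: 0 1 2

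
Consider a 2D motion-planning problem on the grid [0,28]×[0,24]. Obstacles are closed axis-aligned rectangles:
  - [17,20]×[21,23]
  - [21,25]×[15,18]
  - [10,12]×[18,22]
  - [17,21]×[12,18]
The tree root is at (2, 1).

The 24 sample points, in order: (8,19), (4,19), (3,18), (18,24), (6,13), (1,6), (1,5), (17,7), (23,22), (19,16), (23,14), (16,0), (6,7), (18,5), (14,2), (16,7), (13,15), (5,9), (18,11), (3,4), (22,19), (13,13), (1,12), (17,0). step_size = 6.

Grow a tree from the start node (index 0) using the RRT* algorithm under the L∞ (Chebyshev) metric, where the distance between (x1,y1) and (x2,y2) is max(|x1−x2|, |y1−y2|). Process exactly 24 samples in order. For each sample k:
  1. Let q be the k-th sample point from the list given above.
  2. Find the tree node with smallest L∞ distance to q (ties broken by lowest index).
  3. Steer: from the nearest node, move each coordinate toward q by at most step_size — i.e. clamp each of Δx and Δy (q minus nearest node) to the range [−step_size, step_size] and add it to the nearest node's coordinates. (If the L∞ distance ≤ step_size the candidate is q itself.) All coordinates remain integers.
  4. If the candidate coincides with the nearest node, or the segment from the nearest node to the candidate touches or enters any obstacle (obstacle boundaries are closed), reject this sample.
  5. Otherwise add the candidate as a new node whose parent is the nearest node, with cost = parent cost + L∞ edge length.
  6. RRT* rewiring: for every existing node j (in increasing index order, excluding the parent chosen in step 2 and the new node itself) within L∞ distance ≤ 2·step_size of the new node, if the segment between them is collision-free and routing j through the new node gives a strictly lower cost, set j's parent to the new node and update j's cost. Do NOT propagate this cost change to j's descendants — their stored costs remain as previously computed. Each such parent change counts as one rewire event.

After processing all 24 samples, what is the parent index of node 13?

1. q=(8,19) nearest=0 d=18 new=(8,7) → add node 1 parent=0 cost=6
2. q=(4,19) nearest=1 d=12 new=(4,13) → add node 2 parent=1 cost=12
3. q=(3,18) nearest=2 d=5 new=(3,18) → add node 3 parent=2 cost=17
4. q=(18,24) nearest=2 d=14 new=(10,19) → blocked by [10,12]×[18,22], reject
5. q=(6,13) nearest=2 d=2 new=(6,13) → add node 4 parent=2 cost=14
6. q=(1,6) nearest=0 d=5 new=(1,6) → add node 5 parent=0 cost=5; rewire 4→5 (12<14)
7. q=(1,5) nearest=5 d=1 new=(1,5) → add node 6 parent=5 cost=6
8. q=(17,7) nearest=1 d=9 new=(14,7) → add node 7 parent=1 cost=12
9. q=(23,22) nearest=1 d=15 new=(14,13) → add node 8 parent=1 cost=12
10. q=(19,16) nearest=8 d=5 new=(19,16) → blocked by [17,21]×[12,18], reject
11. q=(23,14) nearest=7 d=9 new=(20,13) → blocked by [17,21]×[12,18], reject
12. q=(16,0) nearest=7 d=7 new=(16,1) → add node 9 parent=7 cost=18
13. q=(6,7) nearest=1 d=2 new=(6,7) → add node 10 parent=1 cost=8
14. q=(18,5) nearest=7 d=4 new=(18,5) → add node 11 parent=7 cost=16
15. q=(14,2) nearest=9 d=2 new=(14,2) → add node 12 parent=9 cost=20
16. q=(16,7) nearest=7 d=2 new=(16,7) → add node 13 parent=7 cost=14; rewire 12→13 (19<20)
17. q=(13,15) nearest=8 d=2 new=(13,15) → add node 14 parent=8 cost=14
18. q=(5,9) nearest=10 d=2 new=(5,9) → add node 15 parent=10 cost=10
19. q=(18,11) nearest=7 d=4 new=(18,11) → add node 16 parent=7 cost=16
20. q=(3,4) nearest=5 d=2 new=(3,4) → add node 17 parent=5 cost=7; rewire 12→17 (18<19)
21. q=(22,19) nearest=8 d=8 new=(20,19) → blocked by [17,21]×[12,18], reject
22. q=(13,13) nearest=8 d=1 new=(13,13) → add node 18 parent=8 cost=13
23. q=(1,12) nearest=2 d=3 new=(1,12) → add node 19 parent=2 cost=15
24. q=(17,0) nearest=9 d=1 new=(17,0) → add node 20 parent=9 cost=19

Parent of node 13: 7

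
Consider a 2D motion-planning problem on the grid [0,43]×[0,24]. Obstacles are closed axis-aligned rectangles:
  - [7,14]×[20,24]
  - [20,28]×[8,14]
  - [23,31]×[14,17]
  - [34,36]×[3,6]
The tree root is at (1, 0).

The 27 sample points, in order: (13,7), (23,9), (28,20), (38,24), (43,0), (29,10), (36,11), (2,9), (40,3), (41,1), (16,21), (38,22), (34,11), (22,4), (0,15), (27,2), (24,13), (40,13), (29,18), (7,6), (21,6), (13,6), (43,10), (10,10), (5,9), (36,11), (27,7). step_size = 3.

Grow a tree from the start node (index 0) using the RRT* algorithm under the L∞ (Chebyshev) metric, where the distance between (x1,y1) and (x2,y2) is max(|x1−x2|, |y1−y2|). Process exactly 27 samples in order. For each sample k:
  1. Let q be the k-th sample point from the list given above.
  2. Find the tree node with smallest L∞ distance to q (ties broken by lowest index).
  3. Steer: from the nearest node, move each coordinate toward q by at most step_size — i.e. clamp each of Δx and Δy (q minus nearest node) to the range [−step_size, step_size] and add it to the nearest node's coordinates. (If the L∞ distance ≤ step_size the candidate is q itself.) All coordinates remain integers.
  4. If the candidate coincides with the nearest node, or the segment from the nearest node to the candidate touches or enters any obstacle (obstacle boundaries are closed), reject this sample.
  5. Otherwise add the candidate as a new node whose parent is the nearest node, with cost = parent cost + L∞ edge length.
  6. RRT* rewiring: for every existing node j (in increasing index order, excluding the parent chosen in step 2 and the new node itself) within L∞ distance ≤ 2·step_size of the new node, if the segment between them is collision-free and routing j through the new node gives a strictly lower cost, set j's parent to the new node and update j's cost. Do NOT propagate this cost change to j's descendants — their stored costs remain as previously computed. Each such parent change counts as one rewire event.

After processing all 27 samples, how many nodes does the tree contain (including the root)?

1. q=(13,7) nearest=0 d=12 new=(4,3) → add node 1 parent=0 cost=3
2. q=(23,9) nearest=1 d=19 new=(7,6) → add node 2 parent=1 cost=6
3. q=(28,20) nearest=2 d=21 new=(10,9) → add node 3 parent=2 cost=9
4. q=(38,24) nearest=3 d=28 new=(13,12) → add node 4 parent=3 cost=12
5. q=(43,0) nearest=4 d=30 new=(16,9) → add node 5 parent=4 cost=15
6. q=(29,10) nearest=5 d=13 new=(19,10) → add node 6 parent=5 cost=18
7. q=(36,11) nearest=6 d=17 new=(22,11) → blocked by [20,28]×[8,14], reject
8. q=(2,9) nearest=2 d=5 new=(4,9) → add node 7 parent=2 cost=9
9. q=(40,3) nearest=6 d=21 new=(22,7) → blocked by [20,28]×[8,14], reject
10. q=(41,1) nearest=6 d=22 new=(22,7) → blocked by [20,28]×[8,14], reject
11. q=(16,21) nearest=4 d=9 new=(16,15) → add node 8 parent=4 cost=15
12. q=(38,22) nearest=6 d=19 new=(22,13) → blocked by [20,28]×[8,14], reject
13. q=(34,11) nearest=6 d=15 new=(22,11) → blocked by [20,28]×[8,14], reject
14. q=(22,4) nearest=5 d=6 new=(19,6) → add node 9 parent=5 cost=18
15. q=(0,15) nearest=7 d=6 new=(1,12) → add node 10 parent=7 cost=12
16. q=(27,2) nearest=6 d=8 new=(22,7) → blocked by [20,28]×[8,14], reject
17. q=(24,13) nearest=6 d=5 new=(22,13) → blocked by [20,28]×[8,14], reject
18. q=(40,13) nearest=6 d=21 new=(22,13) → blocked by [20,28]×[8,14], reject
19. q=(29,18) nearest=6 d=10 new=(22,13) → blocked by [20,28]×[8,14], reject
20. q=(7,6) nearest=2 d=0 → coincident, reject
21. q=(21,6) nearest=9 d=2 new=(21,6) → add node 11 parent=9 cost=20
22. q=(13,6) nearest=3 d=3 new=(13,6) → add node 12 parent=3 cost=12
23. q=(43,10) nearest=11 d=22 new=(24,9) → blocked by [20,28]×[8,14], reject
24. q=(10,10) nearest=3 d=1 new=(10,10) → add node 13 parent=3 cost=10
25. q=(5,9) nearest=7 d=1 new=(5,9) → add node 14 parent=7 cost=10
26. q=(36,11) nearest=11 d=15 new=(24,9) → blocked by [20,28]×[8,14], reject
27. q=(27,7) nearest=11 d=6 new=(24,7) → add node 15 parent=11 cost=23

Node count: 16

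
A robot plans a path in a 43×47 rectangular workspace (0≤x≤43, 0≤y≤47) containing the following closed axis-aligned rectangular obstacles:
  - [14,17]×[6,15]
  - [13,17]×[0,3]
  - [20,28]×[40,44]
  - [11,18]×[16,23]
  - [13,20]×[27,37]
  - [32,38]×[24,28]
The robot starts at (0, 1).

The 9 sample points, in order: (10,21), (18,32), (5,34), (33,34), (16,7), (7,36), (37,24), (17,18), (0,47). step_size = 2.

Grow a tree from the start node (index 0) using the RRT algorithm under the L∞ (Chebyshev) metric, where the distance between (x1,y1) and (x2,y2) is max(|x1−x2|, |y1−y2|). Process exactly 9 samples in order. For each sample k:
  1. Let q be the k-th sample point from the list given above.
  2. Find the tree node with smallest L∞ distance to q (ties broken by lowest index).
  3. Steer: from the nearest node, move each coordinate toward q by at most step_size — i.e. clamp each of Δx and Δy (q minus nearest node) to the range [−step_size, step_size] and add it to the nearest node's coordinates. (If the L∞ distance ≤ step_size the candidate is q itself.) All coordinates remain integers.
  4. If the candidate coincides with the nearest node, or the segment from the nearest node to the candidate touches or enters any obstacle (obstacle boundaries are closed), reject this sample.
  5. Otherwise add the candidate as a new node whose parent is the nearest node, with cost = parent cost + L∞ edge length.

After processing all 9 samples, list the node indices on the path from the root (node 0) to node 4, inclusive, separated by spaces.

1. q=(10,21) nearest=0 d=20 new=(2,3) → add node 1 parent=0 cost=2
2. q=(18,32) nearest=1 d=29 new=(4,5) → add node 2 parent=1 cost=4
3. q=(5,34) nearest=2 d=29 new=(5,7) → add node 3 parent=2 cost=6
4. q=(33,34) nearest=3 d=28 new=(7,9) → add node 4 parent=3 cost=8
5. q=(16,7) nearest=4 d=9 new=(9,7) → add node 5 parent=4 cost=10
6. q=(7,36) nearest=4 d=27 new=(7,11) → add node 6 parent=4 cost=10
7. q=(37,24) nearest=5 d=28 new=(11,9) → add node 7 parent=5 cost=12
8. q=(17,18) nearest=7 d=9 new=(13,11) → add node 8 parent=7 cost=14
9. q=(0,47) nearest=6 d=36 new=(5,13) → add node 9 parent=6 cost=12

Path: 0 1 2 3 4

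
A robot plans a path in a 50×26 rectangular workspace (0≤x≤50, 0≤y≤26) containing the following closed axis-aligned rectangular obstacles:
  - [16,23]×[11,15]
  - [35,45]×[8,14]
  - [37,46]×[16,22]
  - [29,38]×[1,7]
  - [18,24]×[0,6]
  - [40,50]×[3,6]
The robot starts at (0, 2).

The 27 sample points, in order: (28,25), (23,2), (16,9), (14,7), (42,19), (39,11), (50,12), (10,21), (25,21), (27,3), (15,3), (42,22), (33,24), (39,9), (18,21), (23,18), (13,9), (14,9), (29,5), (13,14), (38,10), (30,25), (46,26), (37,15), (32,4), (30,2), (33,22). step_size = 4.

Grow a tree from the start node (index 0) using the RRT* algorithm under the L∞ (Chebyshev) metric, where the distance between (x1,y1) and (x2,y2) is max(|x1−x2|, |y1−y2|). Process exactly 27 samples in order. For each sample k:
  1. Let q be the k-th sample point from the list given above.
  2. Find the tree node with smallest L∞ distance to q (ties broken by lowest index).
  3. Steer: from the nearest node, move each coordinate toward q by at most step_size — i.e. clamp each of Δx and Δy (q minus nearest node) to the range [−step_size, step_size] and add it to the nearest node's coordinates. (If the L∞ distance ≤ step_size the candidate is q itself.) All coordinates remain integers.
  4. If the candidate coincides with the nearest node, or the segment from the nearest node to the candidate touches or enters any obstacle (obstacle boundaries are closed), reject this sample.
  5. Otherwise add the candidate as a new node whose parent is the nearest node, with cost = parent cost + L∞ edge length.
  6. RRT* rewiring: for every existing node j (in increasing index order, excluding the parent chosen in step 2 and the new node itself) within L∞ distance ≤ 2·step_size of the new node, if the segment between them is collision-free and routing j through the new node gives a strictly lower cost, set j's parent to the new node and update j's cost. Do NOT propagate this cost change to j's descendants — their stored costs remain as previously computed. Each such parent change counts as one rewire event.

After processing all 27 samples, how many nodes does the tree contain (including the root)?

1. q=(28,25) nearest=0 d=28 new=(4,6) → add node 1 parent=0 cost=4
2. q=(23,2) nearest=1 d=19 new=(8,2) → add node 2 parent=1 cost=8
3. q=(16,9) nearest=2 d=8 new=(12,6) → add node 3 parent=2 cost=12
4. q=(14,7) nearest=3 d=2 new=(14,7) → add node 4 parent=3 cost=14
5. q=(42,19) nearest=4 d=28 new=(18,11) → blocked by [16,23]×[11,15], reject
6. q=(39,11) nearest=4 d=25 new=(18,11) → blocked by [16,23]×[11,15], reject
7. q=(50,12) nearest=4 d=36 new=(18,11) → blocked by [16,23]×[11,15], reject
8. q=(10,21) nearest=4 d=14 new=(10,11) → add node 5 parent=4 cost=18
9. q=(25,21) nearest=4 d=14 new=(18,11) → blocked by [16,23]×[11,15], reject
10. q=(27,3) nearest=4 d=13 new=(18,3) → blocked by [18,24]×[0,6], reject
11. q=(15,3) nearest=3 d=3 new=(15,3) → add node 6 parent=3 cost=15
12. q=(42,22) nearest=6 d=27 new=(19,7) → blocked by [18,24]×[0,6], reject
13. q=(33,24) nearest=4 d=19 new=(18,11) → blocked by [16,23]×[11,15], reject
14. q=(39,9) nearest=6 d=24 new=(19,7) → blocked by [18,24]×[0,6], reject
15. q=(18,21) nearest=5 d=10 new=(14,15) → add node 7 parent=5 cost=22
16. q=(23,18) nearest=7 d=9 new=(18,18) → add node 8 parent=7 cost=26
17. q=(13,9) nearest=4 d=2 new=(13,9) → add node 9 parent=4 cost=16
18. q=(14,9) nearest=9 d=1 new=(14,9) → add node 10 parent=9 cost=17
19. q=(29,5) nearest=8 d=13 new=(22,14) → blocked by [16,23]×[11,15], reject
20. q=(13,14) nearest=7 d=1 new=(13,14) → add node 11 parent=7 cost=23
21. q=(38,10) nearest=8 d=20 new=(22,14) → blocked by [16,23]×[11,15], reject
22. q=(30,25) nearest=8 d=12 new=(22,22) → add node 12 parent=8 cost=30
23. q=(46,26) nearest=12 d=24 new=(26,26) → add node 13 parent=12 cost=34
24. q=(37,15) nearest=13 d=11 new=(30,22) → add node 14 parent=13 cost=38
25. q=(32,4) nearest=8 d=14 new=(22,14) → blocked by [16,23]×[11,15], reject
26. q=(30,2) nearest=6 d=15 new=(19,2) → blocked by [18,24]×[0,6], reject
27. q=(33,22) nearest=14 d=3 new=(33,22) → add node 15 parent=14 cost=41

Node count: 16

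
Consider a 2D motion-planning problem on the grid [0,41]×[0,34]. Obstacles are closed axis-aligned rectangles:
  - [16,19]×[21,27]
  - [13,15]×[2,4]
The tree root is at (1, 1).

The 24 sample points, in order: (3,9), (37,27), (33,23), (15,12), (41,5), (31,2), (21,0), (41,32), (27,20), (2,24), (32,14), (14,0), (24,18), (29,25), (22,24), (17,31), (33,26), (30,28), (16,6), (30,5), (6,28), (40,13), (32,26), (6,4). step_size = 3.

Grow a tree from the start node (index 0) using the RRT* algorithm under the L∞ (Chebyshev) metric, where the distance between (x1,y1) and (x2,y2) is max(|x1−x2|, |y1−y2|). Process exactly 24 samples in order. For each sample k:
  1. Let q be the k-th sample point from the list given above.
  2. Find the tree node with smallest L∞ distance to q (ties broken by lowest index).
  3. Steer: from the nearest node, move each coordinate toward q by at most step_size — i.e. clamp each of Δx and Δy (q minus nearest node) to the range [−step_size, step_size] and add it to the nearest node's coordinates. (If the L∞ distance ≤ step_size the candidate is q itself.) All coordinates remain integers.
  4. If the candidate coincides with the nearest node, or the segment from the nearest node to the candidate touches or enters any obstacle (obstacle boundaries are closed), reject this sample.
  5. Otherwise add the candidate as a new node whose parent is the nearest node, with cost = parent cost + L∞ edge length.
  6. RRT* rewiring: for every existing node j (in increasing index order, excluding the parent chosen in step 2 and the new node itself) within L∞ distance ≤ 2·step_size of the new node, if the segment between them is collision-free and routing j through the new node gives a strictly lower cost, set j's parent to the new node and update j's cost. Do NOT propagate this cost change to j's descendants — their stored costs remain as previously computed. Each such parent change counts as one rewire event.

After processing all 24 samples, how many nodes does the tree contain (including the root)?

Node count: 24

1. q=(3,9) nearest=0 d=8 new=(3,4) → add node 1 parent=0 cost=3
2. q=(37,27) nearest=1 d=34 new=(6,7) → add node 2 parent=1 cost=6
3. q=(33,23) nearest=2 d=27 new=(9,10) → add node 3 parent=2 cost=9
4. q=(15,12) nearest=3 d=6 new=(12,12) → add node 4 parent=3 cost=12
5. q=(41,5) nearest=4 d=29 new=(15,9) → add node 5 parent=4 cost=15
6. q=(31,2) nearest=5 d=16 new=(18,6) → add node 6 parent=5 cost=18
7. q=(21,0) nearest=6 d=6 new=(21,3) → add node 7 parent=6 cost=21
8. q=(41,32) nearest=5 d=26 new=(18,12) → add node 8 parent=5 cost=18
9. q=(27,20) nearest=8 d=9 new=(21,15) → add node 9 parent=8 cost=21
10. q=(2,24) nearest=4 d=12 new=(9,15) → add node 10 parent=4 cost=15
11. q=(32,14) nearest=7 d=11 new=(24,6) → add node 11 parent=7 cost=24
12. q=(14,0) nearest=6 d=6 new=(15,3) → blocked by [13,15]×[2,4], reject
13. q=(24,18) nearest=9 d=3 new=(24,18) → add node 12 parent=9 cost=24
14. q=(29,25) nearest=12 d=7 new=(27,21) → add node 13 parent=12 cost=27
15. q=(22,24) nearest=13 d=5 new=(24,24) → add node 14 parent=13 cost=30
16. q=(17,31) nearest=14 d=7 new=(21,27) → add node 15 parent=14 cost=33
17. q=(33,26) nearest=13 d=6 new=(30,24) → add node 16 parent=13 cost=30
18. q=(30,28) nearest=16 d=4 new=(30,27) → add node 17 parent=16 cost=33
19. q=(16,6) nearest=6 d=2 new=(16,6) → add node 18 parent=6 cost=20
20. q=(30,5) nearest=11 d=6 new=(27,5) → add node 19 parent=11 cost=27
21. q=(6,28) nearest=10 d=13 new=(6,18) → add node 20 parent=10 cost=18
22. q=(40,13) nearest=16 d=11 new=(33,21) → add node 21 parent=16 cost=33
23. q=(32,26) nearest=16 d=2 new=(32,26) → add node 22 parent=16 cost=32
24. q=(6,4) nearest=1 d=3 new=(6,4) → add node 23 parent=1 cost=6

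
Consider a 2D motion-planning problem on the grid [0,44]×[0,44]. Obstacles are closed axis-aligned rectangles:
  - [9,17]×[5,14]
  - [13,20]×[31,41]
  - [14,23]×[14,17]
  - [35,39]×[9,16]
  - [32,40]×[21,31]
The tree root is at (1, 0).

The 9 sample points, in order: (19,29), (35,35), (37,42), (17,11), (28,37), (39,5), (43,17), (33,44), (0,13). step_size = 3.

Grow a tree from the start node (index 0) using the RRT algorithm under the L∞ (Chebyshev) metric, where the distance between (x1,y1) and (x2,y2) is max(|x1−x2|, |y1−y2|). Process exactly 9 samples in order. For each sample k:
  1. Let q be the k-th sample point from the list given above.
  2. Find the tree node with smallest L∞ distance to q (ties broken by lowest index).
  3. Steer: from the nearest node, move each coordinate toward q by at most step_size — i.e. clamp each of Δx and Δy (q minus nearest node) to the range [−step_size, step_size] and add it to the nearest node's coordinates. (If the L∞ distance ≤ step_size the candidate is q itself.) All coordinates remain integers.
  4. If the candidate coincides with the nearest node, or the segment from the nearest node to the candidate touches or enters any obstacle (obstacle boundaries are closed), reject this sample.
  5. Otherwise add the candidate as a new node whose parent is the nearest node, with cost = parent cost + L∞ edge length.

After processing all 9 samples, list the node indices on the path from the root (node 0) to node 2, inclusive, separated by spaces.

Path: 0 1 2

1. q=(19,29) nearest=0 d=29 new=(4,3) → add node 1 parent=0 cost=3
2. q=(35,35) nearest=1 d=32 new=(7,6) → add node 2 parent=1 cost=6
3. q=(37,42) nearest=2 d=36 new=(10,9) → blocked by [9,17]×[5,14], reject
4. q=(17,11) nearest=2 d=10 new=(10,9) → blocked by [9,17]×[5,14], reject
5. q=(28,37) nearest=2 d=31 new=(10,9) → blocked by [9,17]×[5,14], reject
6. q=(39,5) nearest=2 d=32 new=(10,5) → blocked by [9,17]×[5,14], reject
7. q=(43,17) nearest=2 d=36 new=(10,9) → blocked by [9,17]×[5,14], reject
8. q=(33,44) nearest=2 d=38 new=(10,9) → blocked by [9,17]×[5,14], reject
9. q=(0,13) nearest=2 d=7 new=(4,9) → add node 3 parent=2 cost=9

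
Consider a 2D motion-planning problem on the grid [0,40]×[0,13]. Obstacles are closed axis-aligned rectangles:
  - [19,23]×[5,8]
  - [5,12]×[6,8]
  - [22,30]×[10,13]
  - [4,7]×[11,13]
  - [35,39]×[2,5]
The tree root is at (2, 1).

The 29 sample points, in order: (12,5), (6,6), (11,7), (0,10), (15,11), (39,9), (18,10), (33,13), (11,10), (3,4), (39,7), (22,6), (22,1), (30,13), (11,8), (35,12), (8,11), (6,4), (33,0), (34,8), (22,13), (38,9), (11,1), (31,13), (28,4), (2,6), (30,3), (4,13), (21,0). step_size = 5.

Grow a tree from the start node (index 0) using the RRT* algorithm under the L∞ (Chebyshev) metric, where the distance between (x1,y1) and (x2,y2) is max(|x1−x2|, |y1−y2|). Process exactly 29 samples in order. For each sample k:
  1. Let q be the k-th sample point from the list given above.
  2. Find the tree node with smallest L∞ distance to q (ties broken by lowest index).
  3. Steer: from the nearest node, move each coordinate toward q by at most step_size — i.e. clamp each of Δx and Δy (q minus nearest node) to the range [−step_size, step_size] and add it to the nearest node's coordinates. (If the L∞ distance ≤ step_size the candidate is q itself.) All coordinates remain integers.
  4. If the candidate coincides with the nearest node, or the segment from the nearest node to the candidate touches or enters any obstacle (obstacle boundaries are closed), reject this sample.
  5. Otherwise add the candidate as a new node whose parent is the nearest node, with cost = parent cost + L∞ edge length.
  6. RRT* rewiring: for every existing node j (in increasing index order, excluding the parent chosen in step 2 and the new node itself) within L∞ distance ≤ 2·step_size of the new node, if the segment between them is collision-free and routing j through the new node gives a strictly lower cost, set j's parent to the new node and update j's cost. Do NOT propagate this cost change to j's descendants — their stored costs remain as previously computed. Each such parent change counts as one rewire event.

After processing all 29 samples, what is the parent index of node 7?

Parent of node 7: 6

1. q=(12,5) nearest=0 d=10 new=(7,5) → add node 1 parent=0 cost=5
2. q=(6,6) nearest=1 d=1 new=(6,6) → blocked by [5,12]×[6,8], reject
3. q=(11,7) nearest=1 d=4 new=(11,7) → blocked by [5,12]×[6,8], reject
4. q=(0,10) nearest=1 d=7 new=(2,10) → blocked by [5,12]×[6,8], reject
5. q=(15,11) nearest=1 d=8 new=(12,10) → blocked by [5,12]×[6,8], reject
6. q=(39,9) nearest=1 d=32 new=(12,9) → blocked by [5,12]×[6,8], reject
7. q=(18,10) nearest=1 d=11 new=(12,10) → blocked by [5,12]×[6,8], reject
8. q=(33,13) nearest=1 d=26 new=(12,10) → blocked by [5,12]×[6,8], reject
9. q=(11,10) nearest=1 d=5 new=(11,10) → blocked by [5,12]×[6,8], reject
10. q=(3,4) nearest=0 d=3 new=(3,4) → add node 2 parent=0 cost=3
11. q=(39,7) nearest=1 d=32 new=(12,7) → blocked by [5,12]×[6,8], reject
12. q=(22,6) nearest=1 d=15 new=(12,6) → blocked by [5,12]×[6,8], reject
13. q=(22,1) nearest=1 d=15 new=(12,1) → add node 3 parent=1 cost=10
14. q=(30,13) nearest=3 d=18 new=(17,6) → add node 4 parent=3 cost=15
15. q=(11,8) nearest=1 d=4 new=(11,8) → blocked by [5,12]×[6,8], reject
16. q=(35,12) nearest=4 d=18 new=(22,11) → blocked by [19,23]×[5,8], reject
17. q=(8,11) nearest=1 d=6 new=(8,10) → blocked by [5,12]×[6,8], reject
18. q=(6,4) nearest=1 d=1 new=(6,4) → add node 5 parent=1 cost=6
19. q=(33,0) nearest=4 d=16 new=(22,1) → add node 6 parent=4 cost=20
20. q=(34,8) nearest=6 d=12 new=(27,6) → add node 7 parent=6 cost=25
21. q=(22,13) nearest=4 d=7 new=(22,11) → blocked by [19,23]×[5,8], reject
22. q=(38,9) nearest=7 d=11 new=(32,9) → add node 8 parent=7 cost=30
23. q=(11,1) nearest=3 d=1 new=(11,1) → add node 9 parent=3 cost=11
24. q=(31,13) nearest=8 d=4 new=(31,13) → add node 10 parent=8 cost=34
25. q=(28,4) nearest=7 d=2 new=(28,4) → add node 11 parent=7 cost=27
26. q=(2,6) nearest=2 d=2 new=(2,6) → add node 12 parent=2 cost=5
27. q=(30,3) nearest=11 d=2 new=(30,3) → add node 13 parent=11 cost=29
28. q=(4,13) nearest=12 d=7 new=(4,11) → blocked by [4,7]×[11,13], reject
29. q=(21,0) nearest=6 d=1 new=(21,0) → add node 14 parent=6 cost=21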